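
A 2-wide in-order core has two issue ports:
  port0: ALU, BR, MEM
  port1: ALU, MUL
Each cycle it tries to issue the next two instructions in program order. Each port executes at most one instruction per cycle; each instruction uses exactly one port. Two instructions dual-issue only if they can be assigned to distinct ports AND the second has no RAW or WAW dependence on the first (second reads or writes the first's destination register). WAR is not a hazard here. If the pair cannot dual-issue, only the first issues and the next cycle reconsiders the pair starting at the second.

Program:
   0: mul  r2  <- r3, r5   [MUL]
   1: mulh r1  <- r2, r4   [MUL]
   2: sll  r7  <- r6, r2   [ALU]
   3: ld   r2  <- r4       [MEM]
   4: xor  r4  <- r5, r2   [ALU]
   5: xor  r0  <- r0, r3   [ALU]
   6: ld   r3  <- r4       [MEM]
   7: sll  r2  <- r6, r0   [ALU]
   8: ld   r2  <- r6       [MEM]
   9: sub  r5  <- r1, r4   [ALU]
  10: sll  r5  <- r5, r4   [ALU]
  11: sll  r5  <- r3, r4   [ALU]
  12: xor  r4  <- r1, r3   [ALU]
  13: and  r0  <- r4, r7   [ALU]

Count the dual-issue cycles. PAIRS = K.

  cy0 -> i0 (mul.MUL) no-port MUL/MUL
  cy1 -> i1&i2 (mulh.MUL sll.ALU) dual
  cy2 -> i3 (ld.MEM) RAW r2
  cy3 -> i4&i5 (xor.ALU xor.ALU) dual
  cy4 -> i6&i7 (ld.MEM sll.ALU) dual
  cy5 -> i8&i9 (ld.MEM sub.ALU) dual
  cy6 -> i10 (sll.ALU) WAW r5
  cy7 -> i11&i12 (sll.ALU xor.ALU) dual
  cy8 -> i13 (and.ALU) tail

PAIRS = 5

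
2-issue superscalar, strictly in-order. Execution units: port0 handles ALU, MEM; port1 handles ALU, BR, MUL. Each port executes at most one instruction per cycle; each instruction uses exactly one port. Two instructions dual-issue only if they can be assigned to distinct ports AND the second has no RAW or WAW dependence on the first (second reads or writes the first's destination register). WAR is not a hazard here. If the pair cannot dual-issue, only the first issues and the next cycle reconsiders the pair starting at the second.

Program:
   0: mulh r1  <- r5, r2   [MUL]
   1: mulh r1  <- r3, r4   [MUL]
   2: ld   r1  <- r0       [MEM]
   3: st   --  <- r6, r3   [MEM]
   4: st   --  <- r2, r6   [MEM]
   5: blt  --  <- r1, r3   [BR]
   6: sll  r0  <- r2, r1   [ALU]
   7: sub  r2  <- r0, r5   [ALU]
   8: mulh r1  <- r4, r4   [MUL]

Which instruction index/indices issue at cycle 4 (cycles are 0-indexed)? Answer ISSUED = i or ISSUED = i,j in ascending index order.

t=0 i0:mulh.MUL ; no-port MUL/MUL
t=1 i1:mulh.MUL ; WAW r1
t=2 i2:ld.MEM ; no-port MEM/MEM
t=3 i3:st.MEM ; no-port MEM/MEM
t=4 i4&i5:st.MEM/blt.BR ; 2-wide
t=5 i6:sll.ALU ; RAW r0
t=6 i7&i8:sub.ALU/mulh.MUL ; 2-wide

ISSUED = 4,5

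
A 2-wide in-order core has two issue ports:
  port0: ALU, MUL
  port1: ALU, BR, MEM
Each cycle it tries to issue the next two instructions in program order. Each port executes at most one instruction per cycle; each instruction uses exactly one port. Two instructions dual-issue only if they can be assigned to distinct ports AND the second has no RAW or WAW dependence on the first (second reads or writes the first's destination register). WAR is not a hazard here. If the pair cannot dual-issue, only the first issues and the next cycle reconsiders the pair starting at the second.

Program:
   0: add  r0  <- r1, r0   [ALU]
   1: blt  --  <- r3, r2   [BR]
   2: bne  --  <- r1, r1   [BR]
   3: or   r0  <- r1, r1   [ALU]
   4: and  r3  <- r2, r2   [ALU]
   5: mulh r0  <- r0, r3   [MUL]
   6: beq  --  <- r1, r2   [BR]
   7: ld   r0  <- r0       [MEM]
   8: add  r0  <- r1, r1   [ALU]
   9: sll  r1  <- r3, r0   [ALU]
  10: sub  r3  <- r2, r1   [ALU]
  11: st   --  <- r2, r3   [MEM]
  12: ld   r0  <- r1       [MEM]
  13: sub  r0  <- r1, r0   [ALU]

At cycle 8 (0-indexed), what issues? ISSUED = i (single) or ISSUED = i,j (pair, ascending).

t=0 i0/i1:add+blt ; 2-wide
t=1 i2/i3:bne+or ; 2-wide
t=2 i4:and ; RAW r3
t=3 i5/i6:mulh+beq ; 2-wide
t=4 i7:ld ; WAW r0
t=5 i8:add ; RAW r0
t=6 i9:sll ; RAW r1
t=7 i10:sub ; RAW r3
t=8 i11:st ; no-port MEM/MEM
t=9 i12:ld ; RAW+WAW r0
t=10 i13:sub ; tail

ISSUED = 11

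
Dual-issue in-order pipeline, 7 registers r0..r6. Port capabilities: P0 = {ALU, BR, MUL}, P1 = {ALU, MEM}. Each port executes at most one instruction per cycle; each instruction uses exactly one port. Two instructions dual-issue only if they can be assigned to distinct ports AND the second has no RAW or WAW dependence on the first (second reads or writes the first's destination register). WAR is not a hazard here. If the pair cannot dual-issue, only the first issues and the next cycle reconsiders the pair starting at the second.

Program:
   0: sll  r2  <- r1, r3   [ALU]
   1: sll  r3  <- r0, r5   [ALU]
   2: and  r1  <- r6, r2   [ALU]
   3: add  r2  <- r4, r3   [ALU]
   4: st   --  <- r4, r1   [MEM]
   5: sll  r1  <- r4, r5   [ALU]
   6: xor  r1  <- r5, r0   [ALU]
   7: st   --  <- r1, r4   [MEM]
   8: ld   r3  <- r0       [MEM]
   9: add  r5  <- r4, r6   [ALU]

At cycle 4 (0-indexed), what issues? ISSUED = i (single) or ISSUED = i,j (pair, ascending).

#0 head=0: sll;sll i0/i1 2-wide
#1 head=2: and;add i2/i3 2-wide
#2 head=4: st;sll i4/i5 2-wide
#3 head=6: xor i6 RAW r1
#4 head=7: st i7 no-port MEM/MEM
#5 head=8: ld;add i8/i9 2-wide

ISSUED = 7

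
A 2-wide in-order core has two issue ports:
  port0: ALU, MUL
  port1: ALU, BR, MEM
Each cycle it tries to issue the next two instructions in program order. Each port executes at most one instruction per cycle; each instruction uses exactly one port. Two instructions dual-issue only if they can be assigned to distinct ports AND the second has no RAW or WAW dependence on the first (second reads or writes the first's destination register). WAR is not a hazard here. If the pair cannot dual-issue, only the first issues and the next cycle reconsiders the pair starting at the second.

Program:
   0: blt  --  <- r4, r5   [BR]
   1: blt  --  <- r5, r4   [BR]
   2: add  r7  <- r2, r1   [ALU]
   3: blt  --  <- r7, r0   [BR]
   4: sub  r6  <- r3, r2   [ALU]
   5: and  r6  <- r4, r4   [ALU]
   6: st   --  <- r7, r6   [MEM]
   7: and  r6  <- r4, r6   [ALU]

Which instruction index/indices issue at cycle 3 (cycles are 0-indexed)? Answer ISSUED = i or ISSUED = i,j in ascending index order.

t=0 i0:blt.BR ; no-port BR/BR
t=1 i1/i2:blt.BR add.ALU ; pair
t=2 i3/i4:blt.BR sub.ALU ; pair
t=3 i5:and.ALU ; RAW r6
t=4 i6/i7:st.MEM and.ALU ; pair

ISSUED = 5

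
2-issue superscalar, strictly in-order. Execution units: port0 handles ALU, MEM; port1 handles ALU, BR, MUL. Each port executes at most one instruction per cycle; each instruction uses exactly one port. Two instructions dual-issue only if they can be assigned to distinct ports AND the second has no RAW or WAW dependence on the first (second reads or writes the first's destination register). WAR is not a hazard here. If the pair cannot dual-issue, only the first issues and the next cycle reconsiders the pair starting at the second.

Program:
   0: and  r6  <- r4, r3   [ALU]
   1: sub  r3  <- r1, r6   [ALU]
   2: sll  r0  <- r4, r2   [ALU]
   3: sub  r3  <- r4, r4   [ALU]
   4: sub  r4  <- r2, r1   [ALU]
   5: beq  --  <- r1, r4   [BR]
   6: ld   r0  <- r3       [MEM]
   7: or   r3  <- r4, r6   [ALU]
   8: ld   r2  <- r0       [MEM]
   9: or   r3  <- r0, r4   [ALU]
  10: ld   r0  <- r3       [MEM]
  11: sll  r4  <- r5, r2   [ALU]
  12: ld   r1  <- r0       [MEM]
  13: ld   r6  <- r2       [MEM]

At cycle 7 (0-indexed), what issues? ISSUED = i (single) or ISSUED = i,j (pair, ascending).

  cy0 -> i0 (and) RAW r6
  cy1 -> i1+i2 (sub;sll) 2-wide
  cy2 -> i3+i4 (sub;sub) 2-wide
  cy3 -> i5+i6 (beq;ld) 2-wide
  cy4 -> i7+i8 (or;ld) 2-wide
  cy5 -> i9 (or) RAW r3
  cy6 -> i10+i11 (ld;sll) 2-wide
  cy7 -> i12 (ld) no-port MEM/MEM
  cy8 -> i13 (ld) tail

ISSUED = 12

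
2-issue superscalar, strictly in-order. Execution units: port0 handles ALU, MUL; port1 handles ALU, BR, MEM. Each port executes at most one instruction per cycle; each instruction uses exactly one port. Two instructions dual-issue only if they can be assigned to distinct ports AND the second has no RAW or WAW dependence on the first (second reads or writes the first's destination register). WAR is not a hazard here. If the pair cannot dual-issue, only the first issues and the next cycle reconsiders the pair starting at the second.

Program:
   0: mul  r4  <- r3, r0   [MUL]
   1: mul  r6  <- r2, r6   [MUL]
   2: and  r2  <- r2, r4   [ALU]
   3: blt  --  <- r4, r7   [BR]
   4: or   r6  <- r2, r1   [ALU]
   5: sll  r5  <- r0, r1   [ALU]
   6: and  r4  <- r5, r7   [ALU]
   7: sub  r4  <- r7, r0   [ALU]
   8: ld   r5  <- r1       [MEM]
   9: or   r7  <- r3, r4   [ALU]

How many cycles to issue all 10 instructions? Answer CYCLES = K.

CYCLES = 7

[0] i0  mul.MUL  -- no-port MUL/MUL
[1] i1&i2  mul.MUL;and.ALU  -- pair
[2] i3&i4  blt.BR;or.ALU  -- pair
[3] i5  sll.ALU  -- RAW r5
[4] i6  and.ALU  -- WAW r4
[5] i7&i8  sub.ALU;ld.MEM  -- pair
[6] i9  or.ALU  -- tail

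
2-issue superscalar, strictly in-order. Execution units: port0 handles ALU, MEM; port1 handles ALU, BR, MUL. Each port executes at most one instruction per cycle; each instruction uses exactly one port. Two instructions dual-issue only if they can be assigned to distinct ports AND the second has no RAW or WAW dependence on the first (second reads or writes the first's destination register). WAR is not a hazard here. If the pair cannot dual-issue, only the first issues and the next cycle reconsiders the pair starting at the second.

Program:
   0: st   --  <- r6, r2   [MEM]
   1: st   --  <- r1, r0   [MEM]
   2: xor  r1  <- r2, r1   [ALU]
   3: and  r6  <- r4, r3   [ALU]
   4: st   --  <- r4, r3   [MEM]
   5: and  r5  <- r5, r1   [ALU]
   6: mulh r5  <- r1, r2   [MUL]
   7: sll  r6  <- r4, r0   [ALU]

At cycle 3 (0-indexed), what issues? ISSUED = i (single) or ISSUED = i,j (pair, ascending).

ISSUED = 5

c0: i0 st  no-port MEM/MEM
c1: i1+i2 st xor  dual
c2: i3+i4 and st  dual
c3: i5 and  WAW r5
c4: i6+i7 mulh sll  dual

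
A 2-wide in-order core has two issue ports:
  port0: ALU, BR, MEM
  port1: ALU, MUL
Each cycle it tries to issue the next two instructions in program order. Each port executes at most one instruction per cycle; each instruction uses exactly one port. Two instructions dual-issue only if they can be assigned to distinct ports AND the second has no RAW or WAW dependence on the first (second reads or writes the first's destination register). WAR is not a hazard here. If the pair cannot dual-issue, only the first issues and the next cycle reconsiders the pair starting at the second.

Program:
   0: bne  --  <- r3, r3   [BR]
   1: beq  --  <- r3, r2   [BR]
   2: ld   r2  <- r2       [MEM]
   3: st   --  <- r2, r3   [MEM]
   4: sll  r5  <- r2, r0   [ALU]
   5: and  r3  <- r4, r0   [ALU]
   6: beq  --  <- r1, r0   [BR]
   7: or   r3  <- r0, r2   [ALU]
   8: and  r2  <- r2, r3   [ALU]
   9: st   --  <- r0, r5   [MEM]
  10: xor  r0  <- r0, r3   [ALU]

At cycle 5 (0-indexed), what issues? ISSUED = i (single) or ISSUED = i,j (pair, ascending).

ISSUED = 7

  cy0 -> i0 (bne.BR) no-port BR/BR
  cy1 -> i1 (beq.BR) no-port BR/MEM
  cy2 -> i2 (ld.MEM) no-port MEM/MEM
  cy3 -> i3,i4 (st.MEM;sll.ALU) 2-wide
  cy4 -> i5,i6 (and.ALU;beq.BR) 2-wide
  cy5 -> i7 (or.ALU) RAW r3
  cy6 -> i8,i9 (and.ALU;st.MEM) 2-wide
  cy7 -> i10 (xor.ALU) tail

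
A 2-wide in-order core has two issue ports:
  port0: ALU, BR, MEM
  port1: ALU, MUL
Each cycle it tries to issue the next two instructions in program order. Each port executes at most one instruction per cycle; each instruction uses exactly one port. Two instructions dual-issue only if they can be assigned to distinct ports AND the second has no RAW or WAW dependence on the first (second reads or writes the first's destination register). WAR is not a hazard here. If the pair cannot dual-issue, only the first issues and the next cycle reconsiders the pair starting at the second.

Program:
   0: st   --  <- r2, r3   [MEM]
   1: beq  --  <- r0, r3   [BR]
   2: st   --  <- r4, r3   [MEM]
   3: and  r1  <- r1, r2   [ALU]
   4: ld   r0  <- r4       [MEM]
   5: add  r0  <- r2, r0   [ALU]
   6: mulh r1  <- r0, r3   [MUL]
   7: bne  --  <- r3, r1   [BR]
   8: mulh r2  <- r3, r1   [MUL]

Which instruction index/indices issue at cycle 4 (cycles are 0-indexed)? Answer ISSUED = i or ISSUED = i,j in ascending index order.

ISSUED = 5

c0: i0 st.MEM  no-port MEM/BR
c1: i1 beq.BR  no-port BR/MEM
c2: i2+i3 st.MEM and.ALU  2-wide
c3: i4 ld.MEM  RAW+WAW r0
c4: i5 add.ALU  RAW r0
c5: i6 mulh.MUL  RAW r1
c6: i7+i8 bne.BR mulh.MUL  2-wide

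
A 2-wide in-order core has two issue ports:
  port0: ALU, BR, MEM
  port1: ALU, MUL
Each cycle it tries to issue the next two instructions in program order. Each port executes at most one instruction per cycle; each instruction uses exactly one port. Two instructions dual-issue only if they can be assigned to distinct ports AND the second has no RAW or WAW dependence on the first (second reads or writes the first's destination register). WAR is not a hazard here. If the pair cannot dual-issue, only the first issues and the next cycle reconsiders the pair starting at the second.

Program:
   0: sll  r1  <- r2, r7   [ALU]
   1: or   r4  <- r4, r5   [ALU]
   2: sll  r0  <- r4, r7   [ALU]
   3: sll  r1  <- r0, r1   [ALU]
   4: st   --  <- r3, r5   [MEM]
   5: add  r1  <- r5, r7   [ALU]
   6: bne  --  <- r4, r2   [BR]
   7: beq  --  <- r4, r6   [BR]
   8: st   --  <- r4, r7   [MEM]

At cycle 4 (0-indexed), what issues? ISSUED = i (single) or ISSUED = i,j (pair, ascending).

ISSUED = 7

[0] i0/i1  sll.ALU;or.ALU  -- dual
[1] i2  sll.ALU  -- RAW r0
[2] i3/i4  sll.ALU;st.MEM  -- dual
[3] i5/i6  add.ALU;bne.BR  -- dual
[4] i7  beq.BR  -- no-port BR/MEM
[5] i8  st.MEM  -- tail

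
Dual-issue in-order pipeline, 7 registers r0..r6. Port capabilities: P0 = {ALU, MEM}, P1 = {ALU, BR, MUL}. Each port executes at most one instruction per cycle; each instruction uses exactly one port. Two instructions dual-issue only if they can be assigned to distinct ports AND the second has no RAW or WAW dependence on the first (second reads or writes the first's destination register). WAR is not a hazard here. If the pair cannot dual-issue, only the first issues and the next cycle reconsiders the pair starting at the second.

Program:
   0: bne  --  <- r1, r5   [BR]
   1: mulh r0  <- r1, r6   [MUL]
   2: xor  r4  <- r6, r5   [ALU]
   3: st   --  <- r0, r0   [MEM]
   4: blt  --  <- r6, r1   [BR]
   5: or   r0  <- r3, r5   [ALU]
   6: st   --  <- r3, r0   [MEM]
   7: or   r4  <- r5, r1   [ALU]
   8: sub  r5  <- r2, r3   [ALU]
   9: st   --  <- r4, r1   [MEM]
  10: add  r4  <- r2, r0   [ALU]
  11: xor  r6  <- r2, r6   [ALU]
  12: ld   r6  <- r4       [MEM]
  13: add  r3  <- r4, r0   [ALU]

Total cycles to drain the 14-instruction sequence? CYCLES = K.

c0: i0 bne  no-port BR/MUL
c1: i1+i2 mulh/xor  pair
c2: i3+i4 st/blt  pair
c3: i5 or  RAW r0
c4: i6+i7 st/or  pair
c5: i8+i9 sub/st  pair
c6: i10+i11 add/xor  pair
c7: i12+i13 ld/add  pair

CYCLES = 8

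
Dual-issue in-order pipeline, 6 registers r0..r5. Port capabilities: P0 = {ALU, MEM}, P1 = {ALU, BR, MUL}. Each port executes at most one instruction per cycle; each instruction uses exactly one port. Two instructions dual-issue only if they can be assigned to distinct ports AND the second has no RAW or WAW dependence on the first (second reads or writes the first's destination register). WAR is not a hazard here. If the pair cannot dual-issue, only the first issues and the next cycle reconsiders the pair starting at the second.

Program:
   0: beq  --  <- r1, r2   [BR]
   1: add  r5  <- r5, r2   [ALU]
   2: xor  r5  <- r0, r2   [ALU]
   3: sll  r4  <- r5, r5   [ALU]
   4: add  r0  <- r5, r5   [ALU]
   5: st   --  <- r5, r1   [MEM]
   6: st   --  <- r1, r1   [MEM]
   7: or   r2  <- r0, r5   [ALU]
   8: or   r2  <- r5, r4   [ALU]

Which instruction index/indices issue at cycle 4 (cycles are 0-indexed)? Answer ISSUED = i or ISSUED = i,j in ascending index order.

ISSUED = 6,7

[0] i0,i1  beq.BR+add.ALU  -- 2-wide
[1] i2  xor.ALU  -- RAW r5
[2] i3,i4  sll.ALU+add.ALU  -- 2-wide
[3] i5  st.MEM  -- no-port MEM/MEM
[4] i6,i7  st.MEM+or.ALU  -- 2-wide
[5] i8  or.ALU  -- tail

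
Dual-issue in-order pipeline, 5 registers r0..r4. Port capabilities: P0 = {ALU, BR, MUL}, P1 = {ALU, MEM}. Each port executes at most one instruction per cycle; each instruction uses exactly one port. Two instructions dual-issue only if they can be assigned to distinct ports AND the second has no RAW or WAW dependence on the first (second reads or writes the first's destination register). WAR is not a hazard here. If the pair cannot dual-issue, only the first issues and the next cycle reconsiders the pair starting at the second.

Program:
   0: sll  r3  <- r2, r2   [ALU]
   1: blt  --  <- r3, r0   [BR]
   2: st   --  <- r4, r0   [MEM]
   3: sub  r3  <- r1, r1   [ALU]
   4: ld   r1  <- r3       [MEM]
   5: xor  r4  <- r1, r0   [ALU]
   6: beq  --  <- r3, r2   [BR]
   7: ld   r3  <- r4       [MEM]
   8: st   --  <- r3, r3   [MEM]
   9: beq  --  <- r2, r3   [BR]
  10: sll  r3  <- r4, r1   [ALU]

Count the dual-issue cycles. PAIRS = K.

PAIRS = 3

#0 head=0: sll i0 RAW r3
#1 head=1: blt+st i1+i2 2-wide
#2 head=3: sub i3 RAW r3
#3 head=4: ld i4 RAW r1
#4 head=5: xor+beq i5+i6 2-wide
#5 head=7: ld i7 no-port MEM/MEM
#6 head=8: st+beq i8+i9 2-wide
#7 head=10: sll i10 tail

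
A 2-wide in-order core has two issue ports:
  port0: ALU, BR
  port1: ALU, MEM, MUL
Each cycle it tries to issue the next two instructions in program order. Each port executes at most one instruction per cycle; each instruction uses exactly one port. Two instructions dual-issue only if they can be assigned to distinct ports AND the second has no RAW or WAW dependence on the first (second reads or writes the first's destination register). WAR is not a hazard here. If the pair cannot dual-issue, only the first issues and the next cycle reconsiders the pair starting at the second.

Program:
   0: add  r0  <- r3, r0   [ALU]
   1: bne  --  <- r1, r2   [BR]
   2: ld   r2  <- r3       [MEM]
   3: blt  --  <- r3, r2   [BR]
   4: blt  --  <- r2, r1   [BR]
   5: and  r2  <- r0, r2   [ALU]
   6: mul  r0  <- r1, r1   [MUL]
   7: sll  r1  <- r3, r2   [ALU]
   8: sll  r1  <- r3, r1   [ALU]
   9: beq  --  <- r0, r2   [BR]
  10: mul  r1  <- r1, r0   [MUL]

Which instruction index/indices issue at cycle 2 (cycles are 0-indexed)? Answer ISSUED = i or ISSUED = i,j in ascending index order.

[0] i0,i1  add.ALU;bne.BR  -- pair
[1] i2  ld.MEM  -- RAW r2
[2] i3  blt.BR  -- no-port BR/BR
[3] i4,i5  blt.BR;and.ALU  -- pair
[4] i6,i7  mul.MUL;sll.ALU  -- pair
[5] i8,i9  sll.ALU;beq.BR  -- pair
[6] i10  mul.MUL  -- tail

ISSUED = 3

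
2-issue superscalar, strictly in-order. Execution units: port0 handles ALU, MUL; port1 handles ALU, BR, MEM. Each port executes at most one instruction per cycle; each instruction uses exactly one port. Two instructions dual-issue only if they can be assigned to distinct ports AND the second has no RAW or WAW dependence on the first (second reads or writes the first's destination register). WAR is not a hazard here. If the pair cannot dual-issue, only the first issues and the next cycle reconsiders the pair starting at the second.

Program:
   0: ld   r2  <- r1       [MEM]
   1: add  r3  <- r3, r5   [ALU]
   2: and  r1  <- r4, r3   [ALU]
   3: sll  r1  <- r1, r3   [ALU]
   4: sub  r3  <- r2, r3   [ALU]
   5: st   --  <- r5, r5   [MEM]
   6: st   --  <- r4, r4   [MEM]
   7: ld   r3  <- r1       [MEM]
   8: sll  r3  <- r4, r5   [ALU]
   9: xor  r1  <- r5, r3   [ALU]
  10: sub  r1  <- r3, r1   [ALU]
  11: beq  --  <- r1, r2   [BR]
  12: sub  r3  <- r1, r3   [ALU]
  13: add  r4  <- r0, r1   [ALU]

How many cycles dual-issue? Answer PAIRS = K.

[0] i0&i1  ld.MEM/add.ALU  -- dual
[1] i2  and.ALU  -- RAW+WAW r1
[2] i3&i4  sll.ALU/sub.ALU  -- dual
[3] i5  st.MEM  -- no-port MEM/MEM
[4] i6  st.MEM  -- no-port MEM/MEM
[5] i7  ld.MEM  -- WAW r3
[6] i8  sll.ALU  -- RAW r3
[7] i9  xor.ALU  -- RAW+WAW r1
[8] i10  sub.ALU  -- RAW r1
[9] i11&i12  beq.BR/sub.ALU  -- dual
[10] i13  add.ALU  -- tail

PAIRS = 3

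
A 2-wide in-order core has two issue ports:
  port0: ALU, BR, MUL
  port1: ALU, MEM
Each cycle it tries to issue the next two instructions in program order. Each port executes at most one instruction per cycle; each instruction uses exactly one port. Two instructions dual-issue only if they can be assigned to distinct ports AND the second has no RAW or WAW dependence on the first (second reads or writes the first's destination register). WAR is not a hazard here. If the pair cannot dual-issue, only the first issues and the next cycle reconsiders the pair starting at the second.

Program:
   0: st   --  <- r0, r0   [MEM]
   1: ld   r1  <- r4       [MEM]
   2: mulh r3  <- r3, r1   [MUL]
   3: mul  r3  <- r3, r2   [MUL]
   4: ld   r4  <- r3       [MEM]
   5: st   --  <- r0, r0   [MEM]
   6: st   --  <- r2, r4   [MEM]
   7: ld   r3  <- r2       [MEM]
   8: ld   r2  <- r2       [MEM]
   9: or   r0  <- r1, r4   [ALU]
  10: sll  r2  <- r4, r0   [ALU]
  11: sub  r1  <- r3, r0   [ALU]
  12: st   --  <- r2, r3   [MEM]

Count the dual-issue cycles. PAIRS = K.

PAIRS = 2

#0 head=0: st i0 no-port MEM/MEM
#1 head=1: ld i1 RAW r1
#2 head=2: mulh i2 no-port MUL/MUL
#3 head=3: mul i3 RAW r3
#4 head=4: ld i4 no-port MEM/MEM
#5 head=5: st i5 no-port MEM/MEM
#6 head=6: st i6 no-port MEM/MEM
#7 head=7: ld i7 no-port MEM/MEM
#8 head=8: ld+or i8&i9 2-wide
#9 head=10: sll+sub i10&i11 2-wide
#10 head=12: st i12 tail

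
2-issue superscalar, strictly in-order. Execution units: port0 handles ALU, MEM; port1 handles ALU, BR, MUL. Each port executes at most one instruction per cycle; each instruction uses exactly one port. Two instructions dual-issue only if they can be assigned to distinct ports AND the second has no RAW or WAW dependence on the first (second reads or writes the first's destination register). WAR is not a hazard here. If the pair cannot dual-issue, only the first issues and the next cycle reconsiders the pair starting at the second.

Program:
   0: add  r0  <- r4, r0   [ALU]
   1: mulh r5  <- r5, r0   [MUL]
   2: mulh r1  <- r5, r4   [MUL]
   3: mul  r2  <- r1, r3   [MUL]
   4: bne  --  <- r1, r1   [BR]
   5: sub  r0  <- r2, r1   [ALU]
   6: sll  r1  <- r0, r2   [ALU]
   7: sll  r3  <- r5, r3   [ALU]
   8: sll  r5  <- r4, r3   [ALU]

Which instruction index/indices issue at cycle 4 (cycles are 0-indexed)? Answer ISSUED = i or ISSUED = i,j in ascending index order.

ISSUED = 4,5

[0] i0  add  -- RAW r0
[1] i1  mulh  -- no-port MUL/MUL
[2] i2  mulh  -- no-port MUL/MUL
[3] i3  mul  -- no-port MUL/BR
[4] i4/i5  bne sub  -- dual
[5] i6/i7  sll sll  -- dual
[6] i8  sll  -- tail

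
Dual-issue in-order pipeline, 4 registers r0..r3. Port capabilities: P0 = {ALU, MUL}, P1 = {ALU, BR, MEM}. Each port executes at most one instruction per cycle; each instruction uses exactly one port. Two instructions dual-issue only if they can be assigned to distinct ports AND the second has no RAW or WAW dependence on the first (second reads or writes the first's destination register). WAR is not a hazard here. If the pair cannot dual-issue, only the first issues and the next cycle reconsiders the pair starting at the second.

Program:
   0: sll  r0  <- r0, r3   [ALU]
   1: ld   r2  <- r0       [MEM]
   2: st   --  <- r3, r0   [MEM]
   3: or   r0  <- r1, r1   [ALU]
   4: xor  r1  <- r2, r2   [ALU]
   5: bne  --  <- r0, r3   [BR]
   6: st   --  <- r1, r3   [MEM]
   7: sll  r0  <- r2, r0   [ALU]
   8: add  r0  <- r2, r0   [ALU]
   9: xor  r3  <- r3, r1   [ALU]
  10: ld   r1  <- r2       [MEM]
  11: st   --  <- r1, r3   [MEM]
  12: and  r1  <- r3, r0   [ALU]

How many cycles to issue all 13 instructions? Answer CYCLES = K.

CYCLES = 8

0. sll.ALU @i0  | RAW r0
1. ld.MEM @i1  | no-port MEM/MEM
2. st.MEM/or.ALU @i2/i3  | 2-wide
3. xor.ALU/bne.BR @i4/i5  | 2-wide
4. st.MEM/sll.ALU @i6/i7  | 2-wide
5. add.ALU/xor.ALU @i8/i9  | 2-wide
6. ld.MEM @i10  | no-port MEM/MEM
7. st.MEM/and.ALU @i11/i12  | 2-wide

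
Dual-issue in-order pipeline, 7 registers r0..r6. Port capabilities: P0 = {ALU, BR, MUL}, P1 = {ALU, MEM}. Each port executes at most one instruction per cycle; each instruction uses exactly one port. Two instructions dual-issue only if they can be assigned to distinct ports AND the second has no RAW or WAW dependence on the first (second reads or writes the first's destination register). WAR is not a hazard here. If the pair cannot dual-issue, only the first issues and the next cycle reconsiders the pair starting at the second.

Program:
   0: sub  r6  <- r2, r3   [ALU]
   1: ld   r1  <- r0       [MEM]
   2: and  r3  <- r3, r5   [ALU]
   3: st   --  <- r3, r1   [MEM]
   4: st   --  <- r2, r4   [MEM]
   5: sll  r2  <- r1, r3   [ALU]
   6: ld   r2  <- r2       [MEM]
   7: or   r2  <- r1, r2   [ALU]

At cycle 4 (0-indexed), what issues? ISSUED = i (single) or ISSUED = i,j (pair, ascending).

ISSUED = 6

t=0 i0+i1:sub ld ; 2-wide
t=1 i2:and ; RAW r3
t=2 i3:st ; no-port MEM/MEM
t=3 i4+i5:st sll ; 2-wide
t=4 i6:ld ; RAW+WAW r2
t=5 i7:or ; tail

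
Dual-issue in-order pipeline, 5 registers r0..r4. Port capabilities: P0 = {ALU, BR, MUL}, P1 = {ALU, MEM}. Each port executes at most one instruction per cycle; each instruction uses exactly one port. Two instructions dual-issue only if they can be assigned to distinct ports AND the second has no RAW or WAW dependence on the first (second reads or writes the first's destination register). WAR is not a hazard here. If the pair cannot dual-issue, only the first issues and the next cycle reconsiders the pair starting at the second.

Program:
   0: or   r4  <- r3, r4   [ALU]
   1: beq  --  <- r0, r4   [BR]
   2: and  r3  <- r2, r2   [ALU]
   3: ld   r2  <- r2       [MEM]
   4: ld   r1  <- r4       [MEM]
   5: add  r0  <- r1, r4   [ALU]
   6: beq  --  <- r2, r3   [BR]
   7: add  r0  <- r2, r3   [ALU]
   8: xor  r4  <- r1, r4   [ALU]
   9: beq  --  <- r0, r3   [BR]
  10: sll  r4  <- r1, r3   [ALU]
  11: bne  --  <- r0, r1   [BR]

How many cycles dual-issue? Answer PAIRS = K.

PAIRS = 4

0. or @i0  | RAW r4
1. beq and @i1/i2  | pair
2. ld @i3  | no-port MEM/MEM
3. ld @i4  | RAW r1
4. add beq @i5/i6  | pair
5. add xor @i7/i8  | pair
6. beq sll @i9/i10  | pair
7. bne @i11  | tail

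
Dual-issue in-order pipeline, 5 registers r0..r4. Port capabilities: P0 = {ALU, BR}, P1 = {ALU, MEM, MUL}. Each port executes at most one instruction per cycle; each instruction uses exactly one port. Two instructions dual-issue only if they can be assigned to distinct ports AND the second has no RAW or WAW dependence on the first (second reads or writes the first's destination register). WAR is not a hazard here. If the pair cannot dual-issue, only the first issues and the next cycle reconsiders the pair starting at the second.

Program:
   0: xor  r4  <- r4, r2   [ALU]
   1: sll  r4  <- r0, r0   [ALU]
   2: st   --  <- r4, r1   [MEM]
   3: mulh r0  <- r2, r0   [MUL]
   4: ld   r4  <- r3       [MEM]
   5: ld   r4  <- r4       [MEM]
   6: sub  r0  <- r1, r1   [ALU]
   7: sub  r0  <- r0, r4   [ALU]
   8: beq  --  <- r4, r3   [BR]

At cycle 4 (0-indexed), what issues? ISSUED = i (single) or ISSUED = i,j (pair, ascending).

  cy0 -> i0 (xor) WAW r4
  cy1 -> i1 (sll) RAW r4
  cy2 -> i2 (st) no-port MEM/MUL
  cy3 -> i3 (mulh) no-port MUL/MEM
  cy4 -> i4 (ld) no-port MEM/MEM
  cy5 -> i5/i6 (ld;sub) 2-wide
  cy6 -> i7/i8 (sub;beq) 2-wide

ISSUED = 4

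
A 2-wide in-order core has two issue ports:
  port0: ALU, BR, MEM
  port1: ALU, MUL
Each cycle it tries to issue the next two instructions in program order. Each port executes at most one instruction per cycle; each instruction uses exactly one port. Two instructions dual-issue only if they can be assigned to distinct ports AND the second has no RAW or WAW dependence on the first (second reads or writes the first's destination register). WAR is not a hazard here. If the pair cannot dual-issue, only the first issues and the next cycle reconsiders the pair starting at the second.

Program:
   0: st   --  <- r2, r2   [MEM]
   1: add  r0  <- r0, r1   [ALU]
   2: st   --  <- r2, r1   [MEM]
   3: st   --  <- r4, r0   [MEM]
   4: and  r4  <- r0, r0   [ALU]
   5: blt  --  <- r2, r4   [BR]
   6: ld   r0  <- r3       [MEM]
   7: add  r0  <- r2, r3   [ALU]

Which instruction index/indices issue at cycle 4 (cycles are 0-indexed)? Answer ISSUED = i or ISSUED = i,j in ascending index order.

ISSUED = 6

0. st.MEM/add.ALU @i0,i1  | dual
1. st.MEM @i2  | no-port MEM/MEM
2. st.MEM/and.ALU @i3,i4  | dual
3. blt.BR @i5  | no-port BR/MEM
4. ld.MEM @i6  | WAW r0
5. add.ALU @i7  | tail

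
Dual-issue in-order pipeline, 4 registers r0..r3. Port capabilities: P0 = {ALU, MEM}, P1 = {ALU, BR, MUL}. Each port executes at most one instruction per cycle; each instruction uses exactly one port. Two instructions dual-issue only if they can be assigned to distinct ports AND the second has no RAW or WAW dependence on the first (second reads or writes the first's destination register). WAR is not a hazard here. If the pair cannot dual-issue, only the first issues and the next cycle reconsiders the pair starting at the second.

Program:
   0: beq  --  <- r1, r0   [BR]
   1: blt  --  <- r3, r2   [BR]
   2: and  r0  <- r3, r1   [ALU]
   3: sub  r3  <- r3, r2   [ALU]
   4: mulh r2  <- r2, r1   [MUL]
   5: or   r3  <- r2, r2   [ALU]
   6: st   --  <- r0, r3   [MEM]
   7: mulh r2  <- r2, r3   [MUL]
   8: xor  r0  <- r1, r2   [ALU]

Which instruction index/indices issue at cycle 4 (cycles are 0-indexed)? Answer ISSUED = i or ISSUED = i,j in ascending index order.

ISSUED = 6,7

[0] i0  beq  -- no-port BR/BR
[1] i1+i2  blt and  -- pair
[2] i3+i4  sub mulh  -- pair
[3] i5  or  -- RAW r3
[4] i6+i7  st mulh  -- pair
[5] i8  xor  -- tail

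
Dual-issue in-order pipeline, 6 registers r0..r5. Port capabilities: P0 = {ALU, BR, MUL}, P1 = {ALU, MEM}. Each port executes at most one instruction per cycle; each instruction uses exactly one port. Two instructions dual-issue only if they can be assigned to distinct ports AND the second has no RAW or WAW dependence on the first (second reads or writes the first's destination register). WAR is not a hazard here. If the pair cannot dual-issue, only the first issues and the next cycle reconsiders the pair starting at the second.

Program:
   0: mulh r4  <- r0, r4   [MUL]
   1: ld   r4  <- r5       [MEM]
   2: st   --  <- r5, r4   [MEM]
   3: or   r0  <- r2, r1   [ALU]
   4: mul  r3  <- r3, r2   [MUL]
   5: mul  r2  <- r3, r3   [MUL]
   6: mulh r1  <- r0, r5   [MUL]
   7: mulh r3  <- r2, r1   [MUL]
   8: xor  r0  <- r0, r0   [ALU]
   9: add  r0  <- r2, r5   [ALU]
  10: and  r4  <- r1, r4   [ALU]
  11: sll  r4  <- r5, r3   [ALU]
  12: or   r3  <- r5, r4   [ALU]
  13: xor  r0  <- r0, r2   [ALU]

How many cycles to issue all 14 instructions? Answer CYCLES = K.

t=0 i0:mulh.MUL ; WAW r4
t=1 i1:ld.MEM ; no-port MEM/MEM
t=2 i2+i3:st.MEM or.ALU ; 2-wide
t=3 i4:mul.MUL ; no-port MUL/MUL
t=4 i5:mul.MUL ; no-port MUL/MUL
t=5 i6:mulh.MUL ; no-port MUL/MUL
t=6 i7+i8:mulh.MUL xor.ALU ; 2-wide
t=7 i9+i10:add.ALU and.ALU ; 2-wide
t=8 i11:sll.ALU ; RAW r4
t=9 i12+i13:or.ALU xor.ALU ; 2-wide

CYCLES = 10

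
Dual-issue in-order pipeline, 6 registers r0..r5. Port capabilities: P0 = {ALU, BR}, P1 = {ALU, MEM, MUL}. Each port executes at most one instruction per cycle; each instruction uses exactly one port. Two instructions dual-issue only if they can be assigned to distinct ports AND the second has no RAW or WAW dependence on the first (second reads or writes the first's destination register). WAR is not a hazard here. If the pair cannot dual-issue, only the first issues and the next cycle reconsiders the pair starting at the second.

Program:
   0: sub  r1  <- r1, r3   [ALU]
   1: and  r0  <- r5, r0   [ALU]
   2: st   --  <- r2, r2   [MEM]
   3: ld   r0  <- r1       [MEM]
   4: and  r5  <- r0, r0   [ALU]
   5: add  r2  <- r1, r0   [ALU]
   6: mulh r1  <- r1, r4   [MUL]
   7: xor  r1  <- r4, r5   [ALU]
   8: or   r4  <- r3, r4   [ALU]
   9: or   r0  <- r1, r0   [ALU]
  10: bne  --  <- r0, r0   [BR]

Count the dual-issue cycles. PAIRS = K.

PAIRS = 3

  cy0 -> i0,i1 (sub+and) pair
  cy1 -> i2 (st) no-port MEM/MEM
  cy2 -> i3 (ld) RAW r0
  cy3 -> i4,i5 (and+add) pair
  cy4 -> i6 (mulh) WAW r1
  cy5 -> i7,i8 (xor+or) pair
  cy6 -> i9 (or) RAW r0
  cy7 -> i10 (bne) tail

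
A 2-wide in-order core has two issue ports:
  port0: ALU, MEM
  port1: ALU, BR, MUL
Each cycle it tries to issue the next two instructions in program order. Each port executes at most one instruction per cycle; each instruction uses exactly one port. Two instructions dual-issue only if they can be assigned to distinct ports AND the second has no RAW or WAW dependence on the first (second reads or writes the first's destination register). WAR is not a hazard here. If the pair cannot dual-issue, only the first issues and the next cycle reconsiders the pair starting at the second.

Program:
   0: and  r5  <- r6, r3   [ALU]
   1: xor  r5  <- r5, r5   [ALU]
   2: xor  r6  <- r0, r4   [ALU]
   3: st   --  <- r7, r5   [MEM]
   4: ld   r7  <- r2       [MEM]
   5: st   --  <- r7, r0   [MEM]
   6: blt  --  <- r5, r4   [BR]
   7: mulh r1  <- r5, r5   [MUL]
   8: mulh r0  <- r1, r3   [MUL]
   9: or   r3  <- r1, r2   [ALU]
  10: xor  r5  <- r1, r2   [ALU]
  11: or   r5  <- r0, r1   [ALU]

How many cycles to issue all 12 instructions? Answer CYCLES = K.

CYCLES = 9

[0] i0  and.ALU  -- RAW+WAW r5
[1] i1,i2  xor.ALU/xor.ALU  -- pair
[2] i3  st.MEM  -- no-port MEM/MEM
[3] i4  ld.MEM  -- no-port MEM/MEM
[4] i5,i6  st.MEM/blt.BR  -- pair
[5] i7  mulh.MUL  -- no-port MUL/MUL
[6] i8,i9  mulh.MUL/or.ALU  -- pair
[7] i10  xor.ALU  -- WAW r5
[8] i11  or.ALU  -- tail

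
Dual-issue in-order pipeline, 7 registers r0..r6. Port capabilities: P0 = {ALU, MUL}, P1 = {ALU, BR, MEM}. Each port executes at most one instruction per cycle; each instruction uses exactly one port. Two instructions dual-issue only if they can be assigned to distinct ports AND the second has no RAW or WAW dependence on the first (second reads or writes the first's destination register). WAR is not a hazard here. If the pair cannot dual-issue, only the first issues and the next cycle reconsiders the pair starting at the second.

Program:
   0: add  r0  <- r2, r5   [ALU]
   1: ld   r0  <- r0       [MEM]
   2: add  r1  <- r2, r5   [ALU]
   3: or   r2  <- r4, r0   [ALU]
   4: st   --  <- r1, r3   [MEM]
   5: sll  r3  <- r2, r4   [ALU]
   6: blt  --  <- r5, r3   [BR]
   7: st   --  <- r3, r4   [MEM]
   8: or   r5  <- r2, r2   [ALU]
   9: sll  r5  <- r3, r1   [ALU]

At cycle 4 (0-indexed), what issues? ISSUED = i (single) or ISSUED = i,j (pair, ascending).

ISSUED = 6

t=0 i0:add.ALU ; RAW+WAW r0
t=1 i1+i2:ld.MEM/add.ALU ; 2-wide
t=2 i3+i4:or.ALU/st.MEM ; 2-wide
t=3 i5:sll.ALU ; RAW r3
t=4 i6:blt.BR ; no-port BR/MEM
t=5 i7+i8:st.MEM/or.ALU ; 2-wide
t=6 i9:sll.ALU ; tail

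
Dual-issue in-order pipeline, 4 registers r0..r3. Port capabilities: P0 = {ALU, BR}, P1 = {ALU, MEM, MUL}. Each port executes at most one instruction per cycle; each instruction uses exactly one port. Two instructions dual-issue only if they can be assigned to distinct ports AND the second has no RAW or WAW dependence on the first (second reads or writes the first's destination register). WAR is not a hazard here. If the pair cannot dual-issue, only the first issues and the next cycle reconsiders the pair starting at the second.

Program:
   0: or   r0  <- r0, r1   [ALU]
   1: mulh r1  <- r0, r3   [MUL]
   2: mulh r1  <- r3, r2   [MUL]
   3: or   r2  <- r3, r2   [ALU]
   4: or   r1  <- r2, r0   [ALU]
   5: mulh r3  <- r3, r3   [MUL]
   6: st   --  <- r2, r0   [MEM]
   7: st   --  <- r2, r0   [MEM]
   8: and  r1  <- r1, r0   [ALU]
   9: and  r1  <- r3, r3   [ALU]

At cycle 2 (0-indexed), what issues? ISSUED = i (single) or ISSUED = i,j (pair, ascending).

t=0 i0:or ; RAW r0
t=1 i1:mulh ; no-port MUL/MUL
t=2 i2/i3:mulh/or ; pair
t=3 i4/i5:or/mulh ; pair
t=4 i6:st ; no-port MEM/MEM
t=5 i7/i8:st/and ; pair
t=6 i9:and ; tail

ISSUED = 2,3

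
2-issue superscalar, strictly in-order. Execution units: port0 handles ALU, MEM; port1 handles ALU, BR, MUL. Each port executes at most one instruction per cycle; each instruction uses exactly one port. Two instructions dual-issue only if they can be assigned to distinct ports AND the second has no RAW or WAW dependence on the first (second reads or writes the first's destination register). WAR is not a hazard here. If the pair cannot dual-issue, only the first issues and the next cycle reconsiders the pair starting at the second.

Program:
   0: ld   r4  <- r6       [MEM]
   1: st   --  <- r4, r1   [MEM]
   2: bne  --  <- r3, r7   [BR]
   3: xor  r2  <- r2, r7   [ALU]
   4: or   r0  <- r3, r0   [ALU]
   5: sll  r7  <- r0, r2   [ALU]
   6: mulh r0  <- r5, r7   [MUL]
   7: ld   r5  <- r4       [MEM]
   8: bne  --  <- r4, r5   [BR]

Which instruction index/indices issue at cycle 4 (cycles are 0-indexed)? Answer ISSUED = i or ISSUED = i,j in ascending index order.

[0] i0  ld  -- no-port MEM/MEM
[1] i1&i2  st;bne  -- 2-wide
[2] i3&i4  xor;or  -- 2-wide
[3] i5  sll  -- RAW r7
[4] i6&i7  mulh;ld  -- 2-wide
[5] i8  bne  -- tail

ISSUED = 6,7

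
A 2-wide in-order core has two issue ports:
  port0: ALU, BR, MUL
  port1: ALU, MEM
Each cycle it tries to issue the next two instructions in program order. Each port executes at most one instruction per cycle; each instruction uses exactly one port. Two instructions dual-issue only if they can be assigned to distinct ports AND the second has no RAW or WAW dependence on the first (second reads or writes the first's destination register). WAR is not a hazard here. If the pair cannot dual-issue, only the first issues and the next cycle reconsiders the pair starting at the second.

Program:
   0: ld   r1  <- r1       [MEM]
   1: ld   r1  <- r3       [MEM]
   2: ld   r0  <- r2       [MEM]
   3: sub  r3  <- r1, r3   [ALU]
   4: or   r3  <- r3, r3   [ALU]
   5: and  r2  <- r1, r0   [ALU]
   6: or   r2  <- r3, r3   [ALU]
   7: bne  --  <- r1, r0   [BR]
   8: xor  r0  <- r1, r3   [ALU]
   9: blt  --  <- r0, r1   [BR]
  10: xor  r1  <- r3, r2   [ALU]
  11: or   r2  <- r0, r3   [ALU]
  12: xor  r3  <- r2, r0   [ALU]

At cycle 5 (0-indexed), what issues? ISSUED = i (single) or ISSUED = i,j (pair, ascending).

ISSUED = 8

t=0 i0:ld ; no-port MEM/MEM
t=1 i1:ld ; no-port MEM/MEM
t=2 i2&i3:ld sub ; dual
t=3 i4&i5:or and ; dual
t=4 i6&i7:or bne ; dual
t=5 i8:xor ; RAW r0
t=6 i9&i10:blt xor ; dual
t=7 i11:or ; RAW r2
t=8 i12:xor ; tail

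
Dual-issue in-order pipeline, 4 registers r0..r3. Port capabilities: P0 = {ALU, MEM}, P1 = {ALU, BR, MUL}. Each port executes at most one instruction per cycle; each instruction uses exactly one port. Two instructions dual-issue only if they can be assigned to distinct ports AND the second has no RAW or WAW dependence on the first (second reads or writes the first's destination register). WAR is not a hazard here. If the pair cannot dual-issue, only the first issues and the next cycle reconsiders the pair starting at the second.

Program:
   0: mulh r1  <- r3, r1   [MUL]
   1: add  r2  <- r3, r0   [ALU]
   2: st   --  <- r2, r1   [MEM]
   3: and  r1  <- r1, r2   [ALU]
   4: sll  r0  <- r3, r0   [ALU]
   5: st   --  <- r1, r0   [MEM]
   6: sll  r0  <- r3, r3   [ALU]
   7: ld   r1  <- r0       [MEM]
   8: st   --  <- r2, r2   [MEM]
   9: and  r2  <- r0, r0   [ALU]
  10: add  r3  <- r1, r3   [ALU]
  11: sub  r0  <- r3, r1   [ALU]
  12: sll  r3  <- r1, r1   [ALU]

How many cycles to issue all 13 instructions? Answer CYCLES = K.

CYCLES = 8

#0 head=0: mulh add i0&i1 2-wide
#1 head=2: st and i2&i3 2-wide
#2 head=4: sll i4 RAW r0
#3 head=5: st sll i5&i6 2-wide
#4 head=7: ld i7 no-port MEM/MEM
#5 head=8: st and i8&i9 2-wide
#6 head=10: add i10 RAW r3
#7 head=11: sub sll i11&i12 2-wide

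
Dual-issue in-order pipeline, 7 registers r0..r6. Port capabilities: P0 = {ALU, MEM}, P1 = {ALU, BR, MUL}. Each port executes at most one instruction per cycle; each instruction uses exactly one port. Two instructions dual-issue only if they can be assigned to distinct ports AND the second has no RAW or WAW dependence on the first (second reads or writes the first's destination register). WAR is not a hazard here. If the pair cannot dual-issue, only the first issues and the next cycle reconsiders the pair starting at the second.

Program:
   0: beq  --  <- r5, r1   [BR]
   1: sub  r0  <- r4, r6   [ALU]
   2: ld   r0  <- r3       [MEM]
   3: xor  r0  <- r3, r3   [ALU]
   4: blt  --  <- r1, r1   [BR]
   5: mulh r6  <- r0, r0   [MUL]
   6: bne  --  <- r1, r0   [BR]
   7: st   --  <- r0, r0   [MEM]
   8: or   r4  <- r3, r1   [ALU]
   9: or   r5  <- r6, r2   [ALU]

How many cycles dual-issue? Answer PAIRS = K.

PAIRS = 4

c0: i0+i1 beq/sub  2-wide
c1: i2 ld  WAW r0
c2: i3+i4 xor/blt  2-wide
c3: i5 mulh  no-port MUL/BR
c4: i6+i7 bne/st  2-wide
c5: i8+i9 or/or  2-wide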